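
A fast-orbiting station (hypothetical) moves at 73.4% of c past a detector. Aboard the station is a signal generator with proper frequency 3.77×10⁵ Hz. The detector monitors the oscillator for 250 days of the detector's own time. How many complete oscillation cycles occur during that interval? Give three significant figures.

N = 5.53×10¹²

β = 0.734; γ = 1/√(1 − 0.734²) = 1/√0.4612 = 1.472
During 250 days of lab time, the oscillator's proper time advances by τ = Δt/γ = 250/1.472 = 169.8 days = 1.467×10⁷ s.
N = f × τ = 3.77×10⁵ × 1.467×10⁷ = 5.530×10¹².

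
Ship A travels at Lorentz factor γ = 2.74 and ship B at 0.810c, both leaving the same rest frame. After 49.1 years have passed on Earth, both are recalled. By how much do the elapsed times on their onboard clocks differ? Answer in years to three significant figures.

A: γ = 2.74; τ_A = 49.1/2.740 = 17.92 years.
B: γ = 1/√(1 − 0.810²) = 1/√0.3439 = 1.705; τ_B = 49.1/1.705 = 28.79 years.

|τ_A − τ_B| = 10.9 years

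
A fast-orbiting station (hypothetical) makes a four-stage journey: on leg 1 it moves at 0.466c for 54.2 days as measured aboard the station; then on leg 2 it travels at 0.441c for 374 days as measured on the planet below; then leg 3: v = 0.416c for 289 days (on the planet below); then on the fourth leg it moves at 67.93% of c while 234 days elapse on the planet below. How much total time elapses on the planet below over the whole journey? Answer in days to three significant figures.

Leg 1: γ = 1/√(1 − 0.466²) = 1/√0.7828 = 1.130; Δt_1 = 1.130 × 54.2 = 61.26 days.
Leg 2: 374 days is already measured on the planet below.
Leg 3: 289 days is already measured on the planet below.
Leg 4: 234 days is already measured on the planet below.
Total: 61.26 + 374.0 + 289.0 + 234.0 days.

Δt = 958 days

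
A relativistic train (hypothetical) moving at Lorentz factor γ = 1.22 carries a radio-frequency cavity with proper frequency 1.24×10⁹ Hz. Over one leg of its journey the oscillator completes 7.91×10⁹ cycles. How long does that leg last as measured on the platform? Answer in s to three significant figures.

Δt = 7.78 s

γ = 1.22
Proper time for N cycles: τ = N/f = 7.91×10⁹/(1.24×10⁹) = 6.379×10⁰ s = 6.379 s.
Lab-frame duration Δt = γτ = 1.220 × 6.379 = 7.782 s.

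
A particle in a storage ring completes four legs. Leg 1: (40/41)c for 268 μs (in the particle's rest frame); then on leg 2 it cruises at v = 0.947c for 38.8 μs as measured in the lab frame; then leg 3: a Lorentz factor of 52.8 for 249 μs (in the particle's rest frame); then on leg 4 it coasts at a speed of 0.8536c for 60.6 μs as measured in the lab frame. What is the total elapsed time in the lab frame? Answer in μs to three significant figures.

Δt = 1.45×10⁴ μs

Leg 1: γ = 1/√(1 − (40/41)²) = 41/9 ≈ 4.556; Δt_1 = 4.556 × 268 = 1221 μs.
Leg 2: 38.8 μs is already measured in the lab frame.
Leg 3: γ = 52.8; Δt_3 = 52.80 × 249 = 1.315×10⁴ μs.
Leg 4: 60.6 μs is already measured in the lab frame.
Total: 1221 + 38.80 + 1.315×10⁴ + 60.60 μs.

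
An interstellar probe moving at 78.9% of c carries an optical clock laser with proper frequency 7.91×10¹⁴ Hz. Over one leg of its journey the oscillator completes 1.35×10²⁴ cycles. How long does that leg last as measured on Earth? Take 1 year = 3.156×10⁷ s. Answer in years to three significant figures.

Δt = 88.0 years

β = 0.789; γ = 1/√(1 − 0.789²) = 1/√0.3775 = 1.628
Proper time for N cycles: τ = N/f = 1.35×10²⁴/(7.91×10¹⁴) = 1.707×10⁹ s = 54.08 years.
Lab-frame duration Δt = γτ = 1.628 × 54.08 = 88.02 years.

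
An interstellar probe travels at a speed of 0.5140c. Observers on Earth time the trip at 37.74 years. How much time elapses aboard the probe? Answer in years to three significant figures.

τ = 32.4 years

γ = 1/√(1 − 0.5140²) = 1/√0.7358 = 1.166
The interval measured on Earth is the dilated one; the clock aboard the probe measures the proper time τ = Δt/γ = 37.74/1.166 years.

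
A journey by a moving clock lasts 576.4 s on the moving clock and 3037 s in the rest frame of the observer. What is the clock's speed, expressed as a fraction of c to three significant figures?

β = 0.982

The proper time is measured on the moving clock (both events occur at the clock's location); Δt is measured in the rest frame of the observer. γ = Δt/τ = 3037/576.4 = 5.269.
β = √(1 − 1/γ²) = √(1 − 0.03602) = √0.9640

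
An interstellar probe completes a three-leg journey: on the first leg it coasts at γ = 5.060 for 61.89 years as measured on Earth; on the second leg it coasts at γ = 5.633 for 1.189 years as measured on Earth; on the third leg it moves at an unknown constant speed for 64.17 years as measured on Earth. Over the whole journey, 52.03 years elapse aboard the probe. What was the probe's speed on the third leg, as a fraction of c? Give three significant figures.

β = 0.787

Leg 1: γ = 5.060; τ_1 = 61.89/5.060 = 12.23 years.
Leg 2: γ = 5.633; τ_2 = 1.189/5.633 = 0.2111 years.
Leg 3: speed unknown; τ_3 = 64.17/γ_3.
Total proper time: 12.23 + 0.2111 + τ_3 = 52.03, so τ_3 = 52.03 − 12.44 = 39.59 years.
γ_3 = 64.17/39.59 = 1.621; β = √(1 − 1/γ²) = √0.6194.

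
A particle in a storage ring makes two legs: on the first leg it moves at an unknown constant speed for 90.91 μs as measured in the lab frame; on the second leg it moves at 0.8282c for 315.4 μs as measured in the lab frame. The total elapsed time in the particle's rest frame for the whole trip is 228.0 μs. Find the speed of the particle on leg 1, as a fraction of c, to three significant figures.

Leg 1: speed unknown; τ_1 = 90.91/γ_1.
Leg 2: γ = 1/√(1 − 0.8282²) = 1/√0.3141 = 1.784; τ_2 = 315.4/1.784 = 176.8 μs.
Total proper time: τ_1 + 176.8 = 228.0, so τ_1 = 228.0 − 176.8 = 51.24 μs.
γ_1 = 90.91/51.24 = 1.774; β = √(1 − 1/γ²) = √0.6823.

β = 0.826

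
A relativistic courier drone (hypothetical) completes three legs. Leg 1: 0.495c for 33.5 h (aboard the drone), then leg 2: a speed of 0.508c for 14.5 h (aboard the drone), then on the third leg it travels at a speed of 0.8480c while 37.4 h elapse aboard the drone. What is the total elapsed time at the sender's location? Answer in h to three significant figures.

Leg 1: γ = 1/√(1 − 0.495²) = 1/√0.7550 = 1.151; Δt_1 = 1.151 × 33.5 = 38.55 h.
Leg 2: γ = 1/√(1 − 0.508²) = 1/√0.7419 = 1.161; Δt_2 = 1.161 × 14.5 = 16.83 h.
Leg 3: γ = 1/√(1 − 0.8480²) = 1/√0.2809 = 1.887; Δt_3 = 1.887 × 37.4 = 70.57 h.
Total: 38.55 + 16.83 + 70.57 h.

Δt = 126 h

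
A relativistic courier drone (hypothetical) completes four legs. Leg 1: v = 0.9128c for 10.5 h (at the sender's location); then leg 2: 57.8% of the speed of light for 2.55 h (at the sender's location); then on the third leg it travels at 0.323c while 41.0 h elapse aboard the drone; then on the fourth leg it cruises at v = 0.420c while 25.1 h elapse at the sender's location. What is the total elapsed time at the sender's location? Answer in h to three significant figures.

Leg 1: 10.5 h is already measured at the sender's location.
Leg 2: 2.55 h is already measured at the sender's location.
Leg 3: γ = 1/√(1 − 0.323²) = 1/√0.8957 = 1.057; Δt_3 = 1.057 × 41.0 = 43.32 h.
Leg 4: 25.1 h is already measured at the sender's location.
Total: 10.50 + 2.550 + 43.32 + 25.10 h.

Δt = 81.5 h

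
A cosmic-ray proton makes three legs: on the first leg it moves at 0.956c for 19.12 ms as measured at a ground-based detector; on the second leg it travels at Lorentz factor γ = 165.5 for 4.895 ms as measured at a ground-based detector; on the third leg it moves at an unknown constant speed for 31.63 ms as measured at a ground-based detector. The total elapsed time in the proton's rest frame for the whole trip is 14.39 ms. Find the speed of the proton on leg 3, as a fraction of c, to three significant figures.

β = 0.961

Leg 1: γ = 1/√(1 − 0.956²) = 1/√0.08606 = 3.409; τ_1 = 19.12/3.409 = 5.609 ms.
Leg 2: γ = 165.5; τ_2 = 4.895/165.5 = 0.02958 ms.
Leg 3: speed unknown; τ_3 = 31.63/γ_3.
Total proper time: 5.609 + 0.02958 + τ_3 = 14.39, so τ_3 = 14.39 − 5.639 = 8.751 ms.
γ_3 = 31.63/8.751 = 3.614; β = √(1 − 1/γ²) = √0.9235.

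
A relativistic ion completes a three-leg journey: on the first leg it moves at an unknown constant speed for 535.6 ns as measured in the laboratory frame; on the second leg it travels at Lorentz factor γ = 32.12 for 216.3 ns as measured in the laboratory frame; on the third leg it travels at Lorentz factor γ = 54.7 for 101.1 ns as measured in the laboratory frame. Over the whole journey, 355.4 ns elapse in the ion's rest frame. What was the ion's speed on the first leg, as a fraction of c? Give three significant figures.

Leg 1: speed unknown; τ_1 = 535.6/γ_1.
Leg 2: γ = 32.12; τ_2 = 216.3/32.12 = 6.734 ns.
Leg 3: γ = 54.7; τ_3 = 101.1/54.70 = 1.848 ns.
Total proper time: τ_1 + 6.734 + 1.848 = 355.4, so τ_1 = 355.4 − 8.582 = 346.8 ns.
γ_1 = 535.6/346.8 = 1.544; β = √(1 − 1/γ²) = √0.5807.

β = 0.762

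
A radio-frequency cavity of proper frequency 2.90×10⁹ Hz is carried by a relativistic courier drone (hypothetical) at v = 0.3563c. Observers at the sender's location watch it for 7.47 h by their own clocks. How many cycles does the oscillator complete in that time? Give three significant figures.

N = 7.29×10¹³

γ = 1/√(1 − 0.3563²) = 1/√0.8731 = 1.070
During 7.47 h of lab time, the oscillator's proper time advances by τ = Δt/γ = 7.47/1.070 = 6.980 h = 2.513×10⁴ s.
N = f × τ = 2.90×10⁹ × 2.513×10⁴ = 7.287×10¹³.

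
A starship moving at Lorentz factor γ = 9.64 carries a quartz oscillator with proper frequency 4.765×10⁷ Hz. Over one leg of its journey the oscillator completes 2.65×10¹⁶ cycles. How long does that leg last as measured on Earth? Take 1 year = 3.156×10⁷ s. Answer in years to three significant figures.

γ = 9.64
Proper time for N cycles: τ = N/f = 2.65×10¹⁶/(4.765×10⁷) = 5.561×10⁸ s = 17.62 years.
Lab-frame duration Δt = γτ = 9.640 × 17.62 = 169.9 years.

Δt = 170 years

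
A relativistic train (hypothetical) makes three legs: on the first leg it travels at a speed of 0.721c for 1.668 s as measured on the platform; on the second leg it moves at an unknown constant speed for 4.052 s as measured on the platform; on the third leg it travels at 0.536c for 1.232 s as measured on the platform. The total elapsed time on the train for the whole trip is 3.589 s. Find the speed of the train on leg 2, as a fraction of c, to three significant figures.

β = 0.939

Leg 1: γ = 1/√(1 − 0.721²) = 1/√0.4802 = 1.443; τ_1 = 1.668/1.443 = 1.156 s.
Leg 2: speed unknown; τ_2 = 4.052/γ_2.
Leg 3: γ = 1/√(1 − 0.536²) = 1/√0.7127 = 1.185; τ_3 = 1.232/1.185 = 1.040 s.
Total proper time: 1.156 + τ_2 + 1.040 = 3.589, so τ_2 = 3.589 − 2.196 = 1.393 s.
γ_2 = 4.052/1.393 = 2.909; β = √(1 − 1/γ²) = √0.8818.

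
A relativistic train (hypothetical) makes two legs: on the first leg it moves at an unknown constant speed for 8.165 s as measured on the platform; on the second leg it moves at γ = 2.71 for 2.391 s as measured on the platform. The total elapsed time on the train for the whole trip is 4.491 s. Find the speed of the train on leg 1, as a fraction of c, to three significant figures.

β = 0.897

Leg 1: speed unknown; τ_1 = 8.165/γ_1.
Leg 2: γ = 2.71; τ_2 = 2.391/2.710 = 0.8823 s.
Total proper time: τ_1 + 0.8823 = 4.491, so τ_1 = 4.491 − 0.8823 = 3.609 s.
γ_1 = 8.165/3.609 = 2.263; β = √(1 − 1/γ²) = √0.8047.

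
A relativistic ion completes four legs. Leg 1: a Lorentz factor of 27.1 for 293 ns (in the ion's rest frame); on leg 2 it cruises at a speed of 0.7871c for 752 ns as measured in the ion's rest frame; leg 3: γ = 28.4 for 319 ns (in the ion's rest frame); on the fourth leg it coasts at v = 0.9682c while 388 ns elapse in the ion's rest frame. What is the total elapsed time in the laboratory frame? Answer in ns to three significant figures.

Δt = 1.98×10⁴ ns

Leg 1: γ = 27.1; Δt_1 = 27.10 × 293 = 7940 ns.
Leg 2: γ = 1/√(1 − 0.7871²) = 1/√0.3805 = 1.621; Δt_2 = 1.621 × 752 = 1219 ns.
Leg 3: γ = 28.4; Δt_3 = 28.40 × 319 = 9060 ns.
Leg 4: γ = 1/√(1 − 0.9682²) = 1/√0.06259 = 3.997; Δt_4 = 3.997 × 388 = 1551 ns.
Total: 7940 + 1219 + 9060 + 1551 ns.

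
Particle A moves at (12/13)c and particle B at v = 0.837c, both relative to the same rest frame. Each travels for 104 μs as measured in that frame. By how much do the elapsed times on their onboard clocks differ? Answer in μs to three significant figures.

A: γ = 1/√(1 − (12/13)²) = 13/5 = 2.600; τ_A = 104/2.600 = 40.00 μs.
B: γ = 1/√(1 − 0.837²) = 1/√0.2994 = 1.827; τ_B = 104/1.827 = 56.91 μs.

|τ_A − τ_B| = 16.9 μs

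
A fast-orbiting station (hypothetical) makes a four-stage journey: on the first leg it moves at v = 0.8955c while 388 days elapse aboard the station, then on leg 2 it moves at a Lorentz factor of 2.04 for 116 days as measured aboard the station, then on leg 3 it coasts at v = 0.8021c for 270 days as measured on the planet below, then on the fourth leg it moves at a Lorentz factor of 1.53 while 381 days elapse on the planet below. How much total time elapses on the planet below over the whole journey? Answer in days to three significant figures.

Δt = 1760 days

Leg 1: γ = 1/√(1 − 0.8955²) = 1/√0.1981 = 2.247; Δt_1 = 2.247 × 388 = 871.8 days.
Leg 2: γ = 2.04; Δt_2 = 2.040 × 116 = 236.6 days.
Leg 3: 270 days is already measured on the planet below.
Leg 4: 381 days is already measured on the planet below.
Total: 871.8 + 236.6 + 270.0 + 381.0 days.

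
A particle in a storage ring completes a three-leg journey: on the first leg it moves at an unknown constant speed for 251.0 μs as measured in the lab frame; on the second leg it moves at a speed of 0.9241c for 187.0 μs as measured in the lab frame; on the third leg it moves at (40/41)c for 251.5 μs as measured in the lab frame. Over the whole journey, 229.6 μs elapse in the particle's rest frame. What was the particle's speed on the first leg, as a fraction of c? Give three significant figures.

Leg 1: speed unknown; τ_1 = 251.0/γ_1.
Leg 2: γ = 1/√(1 − 0.9241²) = 1/√0.1460 = 2.617; τ_2 = 187.0/2.617 = 71.46 μs.
Leg 3: γ = 1/√(1 − (40/41)²) = 41/9 ≈ 4.556; τ_3 = 251.5/4.556 = 55.21 μs.
Total proper time: τ_1 + 71.46 + 55.21 = 229.6, so τ_1 = 229.6 − 126.7 = 102.9 μs.
γ_1 = 251.0/102.9 = 2.439; β = √(1 − 1/γ²) = √0.8318.

β = 0.912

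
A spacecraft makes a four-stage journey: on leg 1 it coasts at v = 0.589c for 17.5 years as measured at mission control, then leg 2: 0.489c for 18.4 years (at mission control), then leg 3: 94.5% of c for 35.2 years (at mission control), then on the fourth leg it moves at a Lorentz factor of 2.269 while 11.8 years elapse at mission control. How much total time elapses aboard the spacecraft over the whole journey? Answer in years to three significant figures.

Leg 1: γ = 1/√(1 − 0.589²) = 1/√0.6531 = 1.237; τ_1 = 17.5/1.237 = 14.14 years.
Leg 2: γ = 1/√(1 − 0.489²) = 1/√0.7609 = 1.146; τ_2 = 18.4/1.146 = 16.05 years.
Leg 3: β = 0.945; γ = 1/√(1 − 0.945²) = 1/√0.1070 = 3.057; τ_3 = 35.2/3.057 = 11.51 years.
Leg 4: γ = 2.269; τ_4 = 11.8/2.269 = 5.201 years.
Total: 14.14 + 16.05 + 11.51 + 5.201 years.

τ = 46.9 years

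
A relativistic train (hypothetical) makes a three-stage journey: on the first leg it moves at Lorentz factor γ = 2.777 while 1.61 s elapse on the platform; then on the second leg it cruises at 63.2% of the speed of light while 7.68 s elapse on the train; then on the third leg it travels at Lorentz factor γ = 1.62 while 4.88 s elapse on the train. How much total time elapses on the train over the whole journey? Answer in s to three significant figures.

τ = 13.1 s

Leg 1: γ = 2.777; τ_1 = 1.61/2.777 = 0.5798 s.
Leg 2: 7.68 s is already measured on the train.
Leg 3: 4.88 s is already measured on the train.
Total: 0.5798 + 7.680 + 4.880 s.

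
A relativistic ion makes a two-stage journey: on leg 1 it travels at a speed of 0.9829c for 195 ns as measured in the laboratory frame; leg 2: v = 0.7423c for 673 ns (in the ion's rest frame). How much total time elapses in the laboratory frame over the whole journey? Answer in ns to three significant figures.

Leg 1: 195 ns is already measured in the laboratory frame.
Leg 2: γ = 1/√(1 − 0.7423²) = 1/√0.4490 = 1.492; Δt_2 = 1.492 × 673 = 1004 ns.
Total: 195.0 + 1004 ns.

Δt = 1200 ns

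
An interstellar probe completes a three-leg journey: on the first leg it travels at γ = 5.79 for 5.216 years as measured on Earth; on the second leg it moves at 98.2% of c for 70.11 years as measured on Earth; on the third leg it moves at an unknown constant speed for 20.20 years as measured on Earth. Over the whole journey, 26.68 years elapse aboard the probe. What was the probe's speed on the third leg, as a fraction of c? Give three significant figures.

β = 0.784

Leg 1: γ = 5.79; τ_1 = 5.216/5.790 = 0.9009 years.
Leg 2: β = 0.982; γ = 1/√(1 − 0.982²) = 1/√0.03568 = 5.294; τ_2 = 70.11/5.294 = 13.24 years.
Leg 3: speed unknown; τ_3 = 20.20/γ_3.
Total proper time: 0.9009 + 13.24 + τ_3 = 26.68, so τ_3 = 26.68 − 14.14 = 12.54 years.
γ_3 = 20.20/12.54 = 1.611; β = √(1 − 1/γ²) = √0.6148.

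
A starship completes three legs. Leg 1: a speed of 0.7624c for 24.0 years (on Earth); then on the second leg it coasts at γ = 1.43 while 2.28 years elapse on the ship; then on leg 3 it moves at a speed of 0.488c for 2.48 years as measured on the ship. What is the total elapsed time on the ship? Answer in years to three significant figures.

Leg 1: γ = 1/√(1 − 0.7624²) = 1/√0.4187 = 1.545; τ_1 = 24.0/1.545 = 15.53 years.
Leg 2: 2.28 years is already measured on the ship.
Leg 3: 2.48 years is already measured on the ship.
Total: 15.53 + 2.280 + 2.480 years.

τ = 20.3 years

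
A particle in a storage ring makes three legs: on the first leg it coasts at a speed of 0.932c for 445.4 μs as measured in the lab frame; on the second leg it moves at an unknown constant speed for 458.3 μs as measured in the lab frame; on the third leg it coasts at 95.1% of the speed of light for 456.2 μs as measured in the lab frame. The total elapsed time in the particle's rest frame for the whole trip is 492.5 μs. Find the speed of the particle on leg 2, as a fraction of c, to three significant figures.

β = 0.910

Leg 1: γ = 1/√(1 − 0.932²) = 1/√0.1314 = 2.759; τ_1 = 445.4/2.759 = 161.4 μs.
Leg 2: speed unknown; τ_2 = 458.3/γ_2.
Leg 3: β = 0.951; γ = 1/√(1 − 0.951²) = 1/√0.09560 = 3.234; τ_3 = 456.2/3.234 = 141.1 μs.
Total proper time: 161.4 + τ_2 + 141.1 = 492.5, so τ_2 = 492.5 − 302.5 = 190.0 μs.
γ_2 = 458.3/190.0 = 2.412; β = √(1 − 1/γ²) = √0.8281.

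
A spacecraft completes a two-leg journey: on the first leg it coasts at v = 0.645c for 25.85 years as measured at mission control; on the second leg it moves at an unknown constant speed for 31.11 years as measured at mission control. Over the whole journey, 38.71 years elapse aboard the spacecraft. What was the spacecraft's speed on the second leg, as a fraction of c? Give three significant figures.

β = 0.793

Leg 1: γ = 1/√(1 − 0.645²) = 1/√0.5840 = 1.309; τ_1 = 25.85/1.309 = 19.75 years.
Leg 2: speed unknown; τ_2 = 31.11/γ_2.
Total proper time: 19.75 + τ_2 = 38.71, so τ_2 = 38.71 − 19.75 = 18.96 years.
γ_2 = 31.11/18.96 = 1.641; β = √(1 − 1/γ²) = √0.6287.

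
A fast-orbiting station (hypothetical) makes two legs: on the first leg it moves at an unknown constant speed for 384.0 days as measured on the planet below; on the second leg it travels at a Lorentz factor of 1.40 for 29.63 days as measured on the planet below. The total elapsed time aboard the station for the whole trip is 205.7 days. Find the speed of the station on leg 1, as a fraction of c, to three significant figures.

β = 0.877

Leg 1: speed unknown; τ_1 = 384.0/γ_1.
Leg 2: γ = 1.40; τ_2 = 29.63/1.400 = 21.16 days.
Total proper time: τ_1 + 21.16 = 205.7, so τ_1 = 205.7 − 21.16 = 184.5 days.
γ_1 = 384.0/184.5 = 2.081; β = √(1 − 1/γ²) = √0.7691.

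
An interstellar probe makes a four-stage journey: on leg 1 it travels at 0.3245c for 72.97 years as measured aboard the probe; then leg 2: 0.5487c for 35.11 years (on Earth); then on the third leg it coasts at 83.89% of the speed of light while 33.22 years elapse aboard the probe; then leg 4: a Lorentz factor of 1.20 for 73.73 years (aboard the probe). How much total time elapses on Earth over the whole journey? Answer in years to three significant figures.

Δt = 262 years

Leg 1: γ = 1/√(1 − 0.3245²) = 1/√0.8947 = 1.057; Δt_1 = 1.057 × 72.97 = 77.14 years.
Leg 2: 35.11 years is already measured on Earth.
Leg 3: β = 0.8389; γ = 1/√(1 − 0.8389²) = 1/√0.2962 = 1.837; Δt_3 = 1.837 × 33.22 = 61.03 years.
Leg 4: γ = 1.20; Δt_4 = 1.200 × 73.73 = 88.48 years.
Total: 77.14 + 35.11 + 61.03 + 88.48 years.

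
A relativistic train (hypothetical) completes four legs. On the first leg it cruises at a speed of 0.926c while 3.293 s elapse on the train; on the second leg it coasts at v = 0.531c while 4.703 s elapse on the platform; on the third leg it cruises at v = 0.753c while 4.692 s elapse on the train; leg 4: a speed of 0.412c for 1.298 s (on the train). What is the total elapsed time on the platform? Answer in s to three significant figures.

Δt = 22.0 s

Leg 1: γ = 1/√(1 − 0.926²) = 1/√0.1425 = 2.649; Δt_1 = 2.649 × 3.293 = 8.723 s.
Leg 2: 4.703 s is already measured on the platform.
Leg 3: γ = 1/√(1 − 0.753²) = 1/√0.4330 = 1.520; Δt_3 = 1.520 × 4.692 = 7.130 s.
Leg 4: γ = 1/√(1 − 0.412²) = 1/√0.8303 = 1.097; Δt_4 = 1.097 × 1.298 = 1.425 s.
Total: 8.723 + 4.703 + 7.130 + 1.425 s.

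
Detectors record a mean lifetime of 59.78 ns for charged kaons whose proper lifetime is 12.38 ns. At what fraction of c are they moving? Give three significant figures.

γ = Δt/τ₀ = 59.78/12.38 = 4.829
β = √(1 − 1/γ²) = √(1 − 0.04289) = √0.9571

v = 0.978c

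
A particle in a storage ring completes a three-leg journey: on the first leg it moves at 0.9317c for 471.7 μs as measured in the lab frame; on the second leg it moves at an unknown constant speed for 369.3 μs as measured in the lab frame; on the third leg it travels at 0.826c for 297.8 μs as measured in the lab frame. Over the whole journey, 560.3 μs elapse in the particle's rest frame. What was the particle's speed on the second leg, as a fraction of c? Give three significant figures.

β = 0.801

Leg 1: γ = 1/√(1 − 0.9317²) = 1/√0.1319 = 2.753; τ_1 = 471.7/2.753 = 171.3 μs.
Leg 2: speed unknown; τ_2 = 369.3/γ_2.
Leg 3: γ = 1/√(1 − 0.826²) = 1/√0.3177 = 1.774; τ_3 = 297.8/1.774 = 167.9 μs.
Total proper time: 171.3 + τ_2 + 167.9 = 560.3, so τ_2 = 560.3 − 339.2 = 221.1 μs.
γ_2 = 369.3/221.1 = 1.670; β = √(1 − 1/γ²) = √0.6415.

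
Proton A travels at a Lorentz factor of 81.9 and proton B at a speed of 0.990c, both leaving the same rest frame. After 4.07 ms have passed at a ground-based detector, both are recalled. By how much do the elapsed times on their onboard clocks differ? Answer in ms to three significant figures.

|τ_A − τ_B| = 0.524 ms

A: γ = 81.9; τ_A = 4.07/81.90 = 0.04969 ms.
B: γ = 1/√(1 − 0.990²) = 1/√0.01990 = 7.089; τ_B = 4.07/7.089 = 0.5741 ms.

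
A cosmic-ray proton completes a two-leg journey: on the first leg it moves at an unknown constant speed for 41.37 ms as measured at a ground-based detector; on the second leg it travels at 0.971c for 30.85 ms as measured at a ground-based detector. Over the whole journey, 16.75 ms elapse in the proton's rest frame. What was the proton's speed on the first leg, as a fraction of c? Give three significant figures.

Leg 1: speed unknown; τ_1 = 41.37/γ_1.
Leg 2: γ = 1/√(1 − 0.971²) = 1/√0.05716 = 4.183; τ_2 = 30.85/4.183 = 7.376 ms.
Total proper time: τ_1 + 7.376 = 16.75, so τ_1 = 16.75 − 7.376 = 9.374 ms.
γ_1 = 41.37/9.374 = 4.413; β = √(1 − 1/γ²) = √0.9487.

β = 0.974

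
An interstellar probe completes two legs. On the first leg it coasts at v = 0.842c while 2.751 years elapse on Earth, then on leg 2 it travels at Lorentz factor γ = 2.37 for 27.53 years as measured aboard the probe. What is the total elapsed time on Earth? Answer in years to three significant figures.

Δt = 68.0 years

Leg 1: 2.751 years is already measured on Earth.
Leg 2: γ = 2.37; Δt_2 = 2.370 × 27.53 = 65.25 years.
Total: 2.751 + 65.25 years.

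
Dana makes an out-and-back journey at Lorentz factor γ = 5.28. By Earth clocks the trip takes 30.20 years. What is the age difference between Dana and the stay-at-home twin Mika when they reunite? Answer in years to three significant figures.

Δt − τ = 24.5 years

γ = 5.28
Dana's elapsed proper time: τ = 30.20/5.280 = 5.720 years.
Age gap = Δt − τ = 30.20 − 5.720 years.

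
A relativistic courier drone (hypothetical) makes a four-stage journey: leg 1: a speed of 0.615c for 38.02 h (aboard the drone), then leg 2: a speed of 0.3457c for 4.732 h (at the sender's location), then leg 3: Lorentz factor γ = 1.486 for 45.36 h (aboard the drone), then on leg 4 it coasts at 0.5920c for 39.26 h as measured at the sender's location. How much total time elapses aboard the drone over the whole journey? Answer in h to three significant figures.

τ = 119 h

Leg 1: 38.02 h is already measured aboard the drone.
Leg 2: γ = 1/√(1 − 0.3457²) = 1/√0.8805 = 1.066; τ_2 = 4.732/1.066 = 4.440 h.
Leg 3: 45.36 h is already measured aboard the drone.
Leg 4: γ = 1/√(1 − 0.5920²) = 1/√0.6495 = 1.241; τ_4 = 39.26/1.241 = 31.64 h.
Total: 38.02 + 4.440 + 45.36 + 31.64 h.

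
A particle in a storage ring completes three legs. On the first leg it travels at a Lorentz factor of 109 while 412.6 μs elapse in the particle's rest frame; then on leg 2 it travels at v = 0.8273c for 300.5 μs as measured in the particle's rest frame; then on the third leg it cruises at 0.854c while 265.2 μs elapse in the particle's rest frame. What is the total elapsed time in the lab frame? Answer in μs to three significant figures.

Leg 1: γ = 109; Δt_1 = 109.0 × 412.6 = 4.497×10⁴ μs.
Leg 2: γ = 1/√(1 − 0.8273²) = 1/√0.3156 = 1.780; Δt_2 = 1.780 × 300.5 = 534.9 μs.
Leg 3: γ = 1/√(1 − 0.854²) = 1/√0.2707 = 1.922; Δt_3 = 1.922 × 265.2 = 509.7 μs.
Total: 4.497×10⁴ + 534.9 + 509.7 μs.

Δt = 4.60×10⁴ μs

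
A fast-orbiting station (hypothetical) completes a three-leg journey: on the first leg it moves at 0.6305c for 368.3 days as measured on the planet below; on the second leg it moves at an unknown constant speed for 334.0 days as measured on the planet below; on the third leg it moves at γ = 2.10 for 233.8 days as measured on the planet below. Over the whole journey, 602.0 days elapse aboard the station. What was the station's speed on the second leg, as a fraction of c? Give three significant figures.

Leg 1: γ = 1/√(1 − 0.6305²) = 1/√0.6025 = 1.288; τ_1 = 368.3/1.288 = 285.9 days.
Leg 2: speed unknown; τ_2 = 334.0/γ_2.
Leg 3: γ = 2.10; τ_3 = 233.8/2.100 = 111.3 days.
Total proper time: 285.9 + τ_2 + 111.3 = 602.0, so τ_2 = 602.0 − 397.2 = 204.8 days.
γ_2 = 334.0/204.8 = 1.631; β = √(1 − 1/γ²) = √0.6240.

β = 0.790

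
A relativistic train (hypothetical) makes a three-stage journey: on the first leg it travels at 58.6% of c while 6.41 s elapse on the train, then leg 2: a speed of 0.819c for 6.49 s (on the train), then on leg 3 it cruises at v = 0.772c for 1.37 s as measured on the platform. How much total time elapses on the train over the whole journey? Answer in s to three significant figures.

Leg 1: 6.41 s is already measured on the train.
Leg 2: 6.49 s is already measured on the train.
Leg 3: γ = 1/√(1 − 0.772²) = 1/√0.4040 = 1.573; τ_3 = 1.37/1.573 = 0.8708 s.
Total: 6.410 + 6.490 + 0.8708 s.

τ = 13.8 s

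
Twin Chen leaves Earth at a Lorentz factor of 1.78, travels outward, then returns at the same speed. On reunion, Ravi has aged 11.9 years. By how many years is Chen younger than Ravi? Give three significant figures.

γ = 1.78
Chen's elapsed proper time: τ = 11.9/1.780 = 6.685 years.
Age gap = Δt − τ = 11.9 − 6.685 years.

Δt − τ = 5.21 years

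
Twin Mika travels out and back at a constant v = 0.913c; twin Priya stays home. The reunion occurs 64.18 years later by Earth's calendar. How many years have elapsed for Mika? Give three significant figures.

τ = 26.2 years

γ = 1/√(1 − 0.913²) = 1/√0.1664 = 2.451
Mika's clock measures proper time along the trip: τ = Δt/γ = 64.18/2.451 years.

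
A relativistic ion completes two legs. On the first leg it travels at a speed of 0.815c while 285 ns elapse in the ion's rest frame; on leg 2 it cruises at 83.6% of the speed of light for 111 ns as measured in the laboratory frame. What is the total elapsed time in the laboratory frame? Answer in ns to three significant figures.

Leg 1: γ = 1/√(1 − 0.815²) = 1/√0.3358 = 1.726; Δt_1 = 1.726 × 285 = 491.8 ns.
Leg 2: 111 ns is already measured in the laboratory frame.
Total: 491.8 + 111.0 ns.

Δt = 603 ns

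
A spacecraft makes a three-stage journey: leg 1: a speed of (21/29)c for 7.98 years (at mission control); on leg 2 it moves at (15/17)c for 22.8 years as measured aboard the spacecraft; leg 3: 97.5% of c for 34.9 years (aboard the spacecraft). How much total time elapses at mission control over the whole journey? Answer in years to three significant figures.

Leg 1: 7.98 years is already measured at mission control.
Leg 2: γ = 1/√(1 − (15/17)²) = 17/8 = 2.125; Δt_2 = 2.125 × 22.8 = 48.45 years.
Leg 3: β = 0.975; γ = 1/√(1 − 0.975²) = 1/√0.04938 = 4.500; Δt_3 = 4.500 × 34.9 = 157.1 years.
Total: 7.980 + 48.45 + 157.1 years.

Δt = 213 years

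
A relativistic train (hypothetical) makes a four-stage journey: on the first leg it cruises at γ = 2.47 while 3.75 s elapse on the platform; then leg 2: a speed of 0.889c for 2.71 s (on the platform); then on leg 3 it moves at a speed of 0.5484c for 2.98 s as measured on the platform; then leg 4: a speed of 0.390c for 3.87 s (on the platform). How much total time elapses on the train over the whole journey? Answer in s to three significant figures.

Leg 1: γ = 2.47; τ_1 = 3.75/2.470 = 1.518 s.
Leg 2: γ = 1/√(1 − 0.889²) = 1/√0.2097 = 2.184; τ_2 = 2.71/2.184 = 1.241 s.
Leg 3: γ = 1/√(1 − 0.5484²) = 1/√0.6993 = 1.196; τ_3 = 2.98/1.196 = 2.492 s.
Leg 4: γ = 1/√(1 − 0.390²) = 1/√0.8479 = 1.086; τ_4 = 3.87/1.086 = 3.564 s.
Total: 1.518 + 1.241 + 2.492 + 3.564 s.

τ = 8.81 s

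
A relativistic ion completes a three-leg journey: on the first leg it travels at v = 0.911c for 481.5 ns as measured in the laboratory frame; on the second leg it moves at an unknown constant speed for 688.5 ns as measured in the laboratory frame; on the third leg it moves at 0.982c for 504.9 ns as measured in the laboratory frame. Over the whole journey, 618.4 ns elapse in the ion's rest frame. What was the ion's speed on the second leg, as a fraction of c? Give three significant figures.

β = 0.882

Leg 1: γ = 1/√(1 − 0.911²) = 1/√0.1701 = 2.425; τ_1 = 481.5/2.425 = 198.6 ns.
Leg 2: speed unknown; τ_2 = 688.5/γ_2.
Leg 3: γ = 1/√(1 − 0.982²) = 1/√0.03568 = 5.294; τ_3 = 504.9/5.294 = 95.37 ns.
Total proper time: 198.6 + τ_2 + 95.37 = 618.4, so τ_2 = 618.4 − 293.9 = 324.5 ns.
γ_2 = 688.5/324.5 = 2.122; β = √(1 − 1/γ²) = √0.7779.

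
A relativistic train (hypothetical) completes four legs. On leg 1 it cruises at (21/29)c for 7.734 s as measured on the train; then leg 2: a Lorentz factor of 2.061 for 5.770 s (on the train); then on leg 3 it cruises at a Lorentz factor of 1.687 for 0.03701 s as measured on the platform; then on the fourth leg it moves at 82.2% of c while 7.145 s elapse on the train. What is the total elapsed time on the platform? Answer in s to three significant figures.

Δt = 35.7 s

Leg 1: γ = 1/√(1 − (21/29)²) = 29/20 = 1.450; Δt_1 = 1.450 × 7.734 = 11.21 s.
Leg 2: γ = 2.061; Δt_2 = 2.061 × 5.770 = 11.89 s.
Leg 3: 0.03701 s is already measured on the platform.
Leg 4: β = 0.822; γ = 1/√(1 − 0.822²) = 1/√0.3243 = 1.756; Δt_4 = 1.756 × 7.145 = 12.55 s.
Total: 11.21 + 11.89 + 0.03701 + 12.55 s.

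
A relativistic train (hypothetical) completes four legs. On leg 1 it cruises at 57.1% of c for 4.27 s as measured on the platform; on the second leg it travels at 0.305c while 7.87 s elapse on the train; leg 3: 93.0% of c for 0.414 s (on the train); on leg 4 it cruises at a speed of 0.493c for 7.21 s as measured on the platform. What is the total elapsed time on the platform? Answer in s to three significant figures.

Δt = 20.9 s

Leg 1: 4.27 s is already measured on the platform.
Leg 2: γ = 1/√(1 − 0.305²) = 1/√0.9070 = 1.050; Δt_2 = 1.050 × 7.87 = 8.264 s.
Leg 3: β = 0.930; γ = 1/√(1 − 0.930²) = 1/√0.1351 = 2.721; Δt_3 = 2.721 × 0.414 = 1.126 s.
Leg 4: 7.21 s is already measured on the platform.
Total: 4.270 + 8.264 + 1.126 + 7.210 s.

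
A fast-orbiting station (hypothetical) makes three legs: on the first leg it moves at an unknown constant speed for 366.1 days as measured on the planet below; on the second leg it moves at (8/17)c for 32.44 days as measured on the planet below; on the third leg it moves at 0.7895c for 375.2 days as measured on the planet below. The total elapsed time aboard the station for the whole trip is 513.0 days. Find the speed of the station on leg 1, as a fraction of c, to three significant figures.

β = 0.720

Leg 1: speed unknown; τ_1 = 366.1/γ_1.
Leg 2: γ = 1/√(1 − (8/17)²) = 17/15 ≈ 1.133; τ_2 = 32.44/1.133 = 28.62 days.
Leg 3: γ = 1/√(1 − 0.7895²) = 1/√0.3767 = 1.629; τ_3 = 375.2/1.629 = 230.3 days.
Total proper time: τ_1 + 28.62 + 230.3 = 513.0, so τ_1 = 513.0 − 258.9 = 254.1 days.
γ_1 = 366.1/254.1 = 1.441; β = √(1 − 1/γ²) = √0.5183.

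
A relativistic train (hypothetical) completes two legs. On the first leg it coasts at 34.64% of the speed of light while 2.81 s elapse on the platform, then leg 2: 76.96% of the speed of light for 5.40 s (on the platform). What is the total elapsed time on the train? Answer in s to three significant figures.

τ = 6.08 s

Leg 1: β = 0.3464; γ = 1/√(1 − 0.3464²) = 1/√0.8800 = 1.066; τ_1 = 2.81/1.066 = 2.636 s.
Leg 2: β = 0.7696; γ = 1/√(1 − 0.7696²) = 1/√0.4077 = 1.566; τ_2 = 5.40/1.566 = 3.448 s.
Total: 2.636 + 3.448 s.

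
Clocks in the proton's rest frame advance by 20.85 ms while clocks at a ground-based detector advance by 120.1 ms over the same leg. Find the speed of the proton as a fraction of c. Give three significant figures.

The proper time is measured in the proton's rest frame (both events occur at the proton's location); Δt is measured at a ground-based detector. γ = Δt/τ = 120.1/20.85 = 5.760.
β = √(1 − 1/γ²) = √(1 − 0.03014) = √0.9699

v = 0.985c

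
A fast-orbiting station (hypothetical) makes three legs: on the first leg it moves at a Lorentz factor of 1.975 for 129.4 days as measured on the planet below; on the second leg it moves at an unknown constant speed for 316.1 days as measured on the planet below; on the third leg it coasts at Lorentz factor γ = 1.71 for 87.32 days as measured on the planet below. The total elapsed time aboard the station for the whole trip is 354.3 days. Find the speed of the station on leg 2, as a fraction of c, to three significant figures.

β = 0.659

Leg 1: γ = 1.975; τ_1 = 129.4/1.975 = 65.52 days.
Leg 2: speed unknown; τ_2 = 316.1/γ_2.
Leg 3: γ = 1.71; τ_3 = 87.32/1.710 = 51.06 days.
Total proper time: 65.52 + τ_2 + 51.06 = 354.3, so τ_2 = 354.3 − 116.6 = 237.7 days.
γ_2 = 316.1/237.7 = 1.330; β = √(1 − 1/γ²) = √0.4345.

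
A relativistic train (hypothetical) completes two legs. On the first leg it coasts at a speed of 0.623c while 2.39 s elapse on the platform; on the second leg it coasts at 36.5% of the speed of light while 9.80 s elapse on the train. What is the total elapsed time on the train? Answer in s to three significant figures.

τ = 11.7 s

Leg 1: γ = 1/√(1 − 0.623²) = 1/√0.6119 = 1.278; τ_1 = 2.39/1.278 = 1.870 s.
Leg 2: 9.80 s is already measured on the train.
Total: 1.870 + 9.800 s.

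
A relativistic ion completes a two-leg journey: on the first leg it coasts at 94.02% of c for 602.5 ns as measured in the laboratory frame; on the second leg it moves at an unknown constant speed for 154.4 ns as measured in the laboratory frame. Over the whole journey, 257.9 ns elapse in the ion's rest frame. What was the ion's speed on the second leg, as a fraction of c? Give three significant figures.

β = 0.940

Leg 1: β = 0.9402; γ = 1/√(1 − 0.9402²) = 1/√0.1160 = 2.936; τ_1 = 602.5/2.936 = 205.2 ns.
Leg 2: speed unknown; τ_2 = 154.4/γ_2.
Total proper time: 205.2 + τ_2 = 257.9, so τ_2 = 257.9 − 205.2 = 52.67 ns.
γ_2 = 154.4/52.67 = 2.931; β = √(1 − 1/γ²) = √0.8836.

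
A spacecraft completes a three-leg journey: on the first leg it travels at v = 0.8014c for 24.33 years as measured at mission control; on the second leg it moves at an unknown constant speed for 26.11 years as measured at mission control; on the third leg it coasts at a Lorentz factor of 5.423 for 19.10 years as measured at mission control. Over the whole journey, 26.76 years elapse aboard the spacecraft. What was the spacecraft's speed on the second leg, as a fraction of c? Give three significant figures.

β = 0.943

Leg 1: γ = 1/√(1 − 0.8014²) = 1/√0.3578 = 1.672; τ_1 = 24.33/1.672 = 14.55 years.
Leg 2: speed unknown; τ_2 = 26.11/γ_2.
Leg 3: γ = 5.423; τ_3 = 19.10/5.423 = 3.522 years.
Total proper time: 14.55 + τ_2 + 3.522 = 26.76, so τ_2 = 26.76 − 18.07 = 8.685 years.
γ_2 = 26.11/8.685 = 3.006; β = √(1 − 1/γ²) = √0.8893.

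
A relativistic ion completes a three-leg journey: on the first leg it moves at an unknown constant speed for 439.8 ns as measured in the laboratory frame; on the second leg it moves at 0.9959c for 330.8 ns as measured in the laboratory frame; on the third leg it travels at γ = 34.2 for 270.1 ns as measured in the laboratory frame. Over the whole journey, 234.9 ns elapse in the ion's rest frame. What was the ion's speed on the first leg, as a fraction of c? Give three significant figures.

Leg 1: speed unknown; τ_1 = 439.8/γ_1.
Leg 2: γ = 1/√(1 − 0.9959²) = 1/√0.008183 = 11.05; τ_2 = 330.8/11.05 = 29.92 ns.
Leg 3: γ = 34.2; τ_3 = 270.1/34.20 = 7.898 ns.
Total proper time: τ_1 + 29.92 + 7.898 = 234.9, so τ_1 = 234.9 − 37.82 = 197.1 ns.
γ_1 = 439.8/197.1 = 2.232; β = √(1 − 1/γ²) = √0.7992.

β = 0.894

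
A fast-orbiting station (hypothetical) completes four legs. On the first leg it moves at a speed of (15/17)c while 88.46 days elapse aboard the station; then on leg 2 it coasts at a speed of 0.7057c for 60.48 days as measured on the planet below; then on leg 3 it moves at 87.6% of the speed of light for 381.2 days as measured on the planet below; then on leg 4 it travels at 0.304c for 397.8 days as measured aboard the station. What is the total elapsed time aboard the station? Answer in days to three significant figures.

Leg 1: 88.46 days is already measured aboard the station.
Leg 2: γ = 1/√(1 − 0.7057²) = 1/√0.5020 = 1.411; τ_2 = 60.48/1.411 = 42.85 days.
Leg 3: β = 0.876; γ = 1/√(1 − 0.876²) = 1/√0.2326 = 2.073; τ_3 = 381.2/2.073 = 183.9 days.
Leg 4: 397.8 days is already measured aboard the station.
Total: 88.46 + 42.85 + 183.9 + 397.8 days.

τ = 713 days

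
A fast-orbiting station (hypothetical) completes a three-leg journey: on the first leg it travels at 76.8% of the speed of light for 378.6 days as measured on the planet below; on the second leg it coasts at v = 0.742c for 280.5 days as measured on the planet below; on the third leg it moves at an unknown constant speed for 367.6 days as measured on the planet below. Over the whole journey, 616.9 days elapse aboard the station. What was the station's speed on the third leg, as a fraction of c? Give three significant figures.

β = 0.862

Leg 1: β = 0.768; γ = 1/√(1 − 0.768²) = 1/√0.4102 = 1.561; τ_1 = 378.6/1.561 = 242.5 days.
Leg 2: γ = 1/√(1 − 0.742²) = 1/√0.4494 = 1.492; τ_2 = 280.5/1.492 = 188.0 days.
Leg 3: speed unknown; τ_3 = 367.6/γ_3.
Total proper time: 242.5 + 188.0 + τ_3 = 616.9, so τ_3 = 616.9 − 430.5 = 186.4 days.
γ_3 = 367.6/186.4 = 1.972; β = √(1 − 1/γ²) = √0.7429.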